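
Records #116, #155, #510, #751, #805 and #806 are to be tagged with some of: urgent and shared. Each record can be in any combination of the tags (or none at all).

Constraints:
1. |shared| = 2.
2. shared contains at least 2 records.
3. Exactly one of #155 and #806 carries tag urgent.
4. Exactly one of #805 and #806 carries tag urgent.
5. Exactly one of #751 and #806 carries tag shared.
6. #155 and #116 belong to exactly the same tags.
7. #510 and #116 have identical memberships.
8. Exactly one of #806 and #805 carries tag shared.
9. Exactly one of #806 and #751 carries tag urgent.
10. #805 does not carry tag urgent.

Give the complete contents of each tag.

urgent = {#806}; shared = {#751, #805}

From (10): #805 ∉ urgent.
(4) (exactly one): #806 ∈ urgent.
(9) (exactly one): #751 ∉ urgent.
(3) (exactly one): #155 ∉ urgent.
(6): #116 matches #155: #116 ∉ urgent.
(7): #510 matches #116: #510 ∉ urgent.
Suppose #116 ∈ shared: no assignment then satisfies all the clues, so #116 ∉ shared.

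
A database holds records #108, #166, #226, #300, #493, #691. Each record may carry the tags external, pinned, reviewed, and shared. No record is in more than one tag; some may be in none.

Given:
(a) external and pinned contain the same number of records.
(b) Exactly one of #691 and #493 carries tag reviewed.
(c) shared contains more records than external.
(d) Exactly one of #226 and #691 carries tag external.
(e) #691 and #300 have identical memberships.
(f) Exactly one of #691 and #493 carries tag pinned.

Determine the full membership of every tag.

external = {#226}; pinned = {#493}; reviewed = {#300, #691}; shared = {#108, #166}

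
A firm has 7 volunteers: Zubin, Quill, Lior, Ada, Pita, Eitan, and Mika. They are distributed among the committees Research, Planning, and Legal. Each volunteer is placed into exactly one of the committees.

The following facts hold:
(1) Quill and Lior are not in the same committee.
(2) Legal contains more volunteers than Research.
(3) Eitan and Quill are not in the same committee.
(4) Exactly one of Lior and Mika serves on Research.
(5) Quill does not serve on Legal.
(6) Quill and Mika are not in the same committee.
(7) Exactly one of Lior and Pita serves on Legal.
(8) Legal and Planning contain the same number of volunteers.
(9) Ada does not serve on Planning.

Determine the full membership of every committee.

Research = {Mika}; Planning = {Pita, Quill, Zubin}; Legal = {Ada, Eitan, Lior}

From (5): Quill ∉ Legal.
From (9): Ada ∉ Planning.
Suppose Zubin ∈ Research: no assignment then satisfies all the clues, so Zubin ∉ Research.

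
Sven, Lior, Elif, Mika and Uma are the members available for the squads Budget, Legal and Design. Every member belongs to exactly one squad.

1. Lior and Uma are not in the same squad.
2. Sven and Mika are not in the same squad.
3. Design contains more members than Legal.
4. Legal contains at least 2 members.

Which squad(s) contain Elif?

Elif: Design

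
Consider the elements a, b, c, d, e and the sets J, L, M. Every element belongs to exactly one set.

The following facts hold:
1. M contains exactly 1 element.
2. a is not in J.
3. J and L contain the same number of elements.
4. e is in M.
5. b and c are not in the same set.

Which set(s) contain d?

From (2): a ∉ J.
From (4): e ∈ M.
(1): M already has 1, so the rest are out.
Only one set left: a ∈ L.
Suppose d ∉ J: no assignment then satisfies all the clues, so d ∈ J.

d: J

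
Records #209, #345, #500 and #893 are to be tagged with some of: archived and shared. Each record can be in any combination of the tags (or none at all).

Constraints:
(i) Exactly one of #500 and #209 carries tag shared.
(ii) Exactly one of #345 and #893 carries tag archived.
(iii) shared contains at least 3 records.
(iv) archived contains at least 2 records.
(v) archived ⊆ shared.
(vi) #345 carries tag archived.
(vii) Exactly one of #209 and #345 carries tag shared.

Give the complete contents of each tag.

From (vi): #345 ∈ archived.
(ii) (exactly one): #893 ∉ archived.
(v) with #345 ∈ archived: #345 ∈ shared.
(vii) (exactly one): #209 ∉ shared.
(i) (exactly one): #500 ∈ shared.
(iii): only 3 candidates remain for shared, so all are in.
(v) contrapositive: #209 ∉ archived.
(iv): only 2 candidates remain for archived, so all are in.

archived = {#345, #500}; shared = {#345, #500, #893}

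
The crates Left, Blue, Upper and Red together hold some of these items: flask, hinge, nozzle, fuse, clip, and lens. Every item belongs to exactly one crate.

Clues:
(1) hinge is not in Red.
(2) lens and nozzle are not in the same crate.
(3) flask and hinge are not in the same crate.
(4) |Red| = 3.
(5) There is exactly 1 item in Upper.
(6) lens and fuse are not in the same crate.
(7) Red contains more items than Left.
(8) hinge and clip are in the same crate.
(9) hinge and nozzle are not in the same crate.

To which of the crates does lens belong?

lens: Upper

From (1): hinge ∉ Red.
(8): clip matches hinge: clip ∉ Red.
Suppose lens ∈ Left: no assignment then satisfies all the clues, so lens ∉ Left.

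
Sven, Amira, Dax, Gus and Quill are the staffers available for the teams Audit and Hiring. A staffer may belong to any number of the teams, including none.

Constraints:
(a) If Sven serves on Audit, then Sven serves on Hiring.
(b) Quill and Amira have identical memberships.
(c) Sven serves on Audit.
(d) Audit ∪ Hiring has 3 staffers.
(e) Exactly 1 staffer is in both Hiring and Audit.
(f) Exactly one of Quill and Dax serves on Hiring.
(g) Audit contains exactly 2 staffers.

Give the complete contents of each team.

Audit = {Gus, Sven}; Hiring = {Dax, Sven}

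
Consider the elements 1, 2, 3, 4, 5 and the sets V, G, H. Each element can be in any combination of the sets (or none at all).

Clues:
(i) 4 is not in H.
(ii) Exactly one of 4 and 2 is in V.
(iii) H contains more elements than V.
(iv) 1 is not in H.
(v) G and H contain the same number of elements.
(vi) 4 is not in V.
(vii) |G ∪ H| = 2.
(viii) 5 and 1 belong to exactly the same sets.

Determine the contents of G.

G = {2, 3}

From (i): 4 ∉ H.
From (iv): 1 ∉ H.
From (vi): 4 ∉ V.
(ii) (exactly one): 2 ∈ V.
(viii): 5 matches 1: 5 ∉ H.
Suppose 1 ∈ G: no assignment then satisfies all the clues, so 1 ∉ G.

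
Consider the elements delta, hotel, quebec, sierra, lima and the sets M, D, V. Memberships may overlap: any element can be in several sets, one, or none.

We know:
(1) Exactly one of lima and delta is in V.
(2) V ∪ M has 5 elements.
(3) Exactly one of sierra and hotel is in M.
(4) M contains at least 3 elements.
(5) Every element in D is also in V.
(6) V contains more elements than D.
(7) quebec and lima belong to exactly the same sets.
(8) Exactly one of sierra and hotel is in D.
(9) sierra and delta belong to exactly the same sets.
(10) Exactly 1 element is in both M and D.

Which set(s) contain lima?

lima: M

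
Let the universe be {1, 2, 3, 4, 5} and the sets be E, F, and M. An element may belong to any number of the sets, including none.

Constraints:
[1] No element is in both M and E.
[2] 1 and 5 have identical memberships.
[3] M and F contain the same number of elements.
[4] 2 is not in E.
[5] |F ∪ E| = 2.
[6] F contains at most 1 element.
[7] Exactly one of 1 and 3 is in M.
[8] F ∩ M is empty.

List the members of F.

F = {2}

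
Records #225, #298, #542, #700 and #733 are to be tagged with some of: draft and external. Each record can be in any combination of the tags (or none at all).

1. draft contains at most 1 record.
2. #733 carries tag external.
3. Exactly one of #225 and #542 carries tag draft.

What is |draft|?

1

From (2): #733 ∈ external.
Suppose #298 ∈ draft: no assignment then satisfies all the clues, so #298 ∉ draft.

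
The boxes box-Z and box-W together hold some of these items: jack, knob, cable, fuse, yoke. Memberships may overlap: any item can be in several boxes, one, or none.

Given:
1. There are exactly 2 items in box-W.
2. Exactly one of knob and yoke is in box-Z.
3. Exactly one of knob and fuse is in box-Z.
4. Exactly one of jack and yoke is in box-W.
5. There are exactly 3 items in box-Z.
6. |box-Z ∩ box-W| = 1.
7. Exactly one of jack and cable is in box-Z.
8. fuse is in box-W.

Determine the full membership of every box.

From (8): fuse ∈ box-W.
Suppose jack ∈ box-Z: no assignment then satisfies all the clues, so jack ∉ box-Z.

box-Z = {cable, fuse, yoke}; box-W = {fuse, jack}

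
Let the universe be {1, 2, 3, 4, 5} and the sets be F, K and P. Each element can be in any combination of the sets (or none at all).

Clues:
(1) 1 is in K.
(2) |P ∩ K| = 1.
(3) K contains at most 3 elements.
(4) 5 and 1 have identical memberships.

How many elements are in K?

3

From (1): 1 ∈ K.
(4): 5 matches 1: 5 ∈ K.
Suppose 1 ∈ P: no assignment then satisfies all the clues, so 1 ∉ P.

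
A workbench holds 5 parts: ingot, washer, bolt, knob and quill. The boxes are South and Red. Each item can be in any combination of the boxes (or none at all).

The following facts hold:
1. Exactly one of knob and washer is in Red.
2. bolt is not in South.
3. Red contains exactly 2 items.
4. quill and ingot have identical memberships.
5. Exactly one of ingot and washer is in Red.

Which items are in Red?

Red = {bolt, washer}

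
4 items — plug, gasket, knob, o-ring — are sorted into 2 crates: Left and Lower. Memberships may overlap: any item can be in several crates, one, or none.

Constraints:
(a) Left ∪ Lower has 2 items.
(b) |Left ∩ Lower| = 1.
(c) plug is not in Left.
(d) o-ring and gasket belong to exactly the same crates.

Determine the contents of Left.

Left = {knob}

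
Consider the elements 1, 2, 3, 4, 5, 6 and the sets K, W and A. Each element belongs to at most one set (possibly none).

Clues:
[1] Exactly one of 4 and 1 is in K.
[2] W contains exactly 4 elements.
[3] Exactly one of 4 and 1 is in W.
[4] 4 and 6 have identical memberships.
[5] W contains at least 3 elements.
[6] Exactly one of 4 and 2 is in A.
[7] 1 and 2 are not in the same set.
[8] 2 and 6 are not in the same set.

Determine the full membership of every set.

K = {1}; W = {3, 4, 5, 6}; A = {2}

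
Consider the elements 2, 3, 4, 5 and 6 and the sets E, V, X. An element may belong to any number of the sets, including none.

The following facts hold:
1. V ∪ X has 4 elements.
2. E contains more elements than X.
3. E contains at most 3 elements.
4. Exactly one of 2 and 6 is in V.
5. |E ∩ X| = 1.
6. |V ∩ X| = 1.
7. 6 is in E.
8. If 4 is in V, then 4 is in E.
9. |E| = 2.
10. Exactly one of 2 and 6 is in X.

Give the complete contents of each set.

E = {4, 6}; V = {3, 4, 5, 6}; X = {6}

From (7): 6 ∈ E.
Suppose 2 ∈ E: no assignment then satisfies all the clues, so 2 ∉ E.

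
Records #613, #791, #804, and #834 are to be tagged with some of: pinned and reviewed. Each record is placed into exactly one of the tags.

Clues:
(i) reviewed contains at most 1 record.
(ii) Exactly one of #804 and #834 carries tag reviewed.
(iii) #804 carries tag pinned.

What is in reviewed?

reviewed = {#834}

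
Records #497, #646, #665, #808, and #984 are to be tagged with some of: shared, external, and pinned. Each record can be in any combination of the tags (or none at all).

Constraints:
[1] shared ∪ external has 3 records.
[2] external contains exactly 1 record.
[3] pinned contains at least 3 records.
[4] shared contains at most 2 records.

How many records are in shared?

2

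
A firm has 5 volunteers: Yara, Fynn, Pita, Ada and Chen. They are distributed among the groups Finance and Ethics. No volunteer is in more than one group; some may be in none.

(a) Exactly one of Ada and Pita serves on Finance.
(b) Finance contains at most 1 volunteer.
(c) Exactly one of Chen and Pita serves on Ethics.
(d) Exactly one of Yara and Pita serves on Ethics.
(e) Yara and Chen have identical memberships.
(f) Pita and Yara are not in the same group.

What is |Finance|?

1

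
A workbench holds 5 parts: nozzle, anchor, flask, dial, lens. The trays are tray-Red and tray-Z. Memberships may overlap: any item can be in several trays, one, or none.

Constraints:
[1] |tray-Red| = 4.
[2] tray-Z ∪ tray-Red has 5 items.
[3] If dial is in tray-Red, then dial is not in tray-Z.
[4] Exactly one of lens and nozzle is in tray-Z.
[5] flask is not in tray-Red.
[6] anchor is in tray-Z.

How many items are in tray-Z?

3

From (5): flask ∉ tray-Red.
From (6): anchor ∈ tray-Z.
(1): only 4 candidates remain for tray-Red, so all are in.
(3): dial ∉ tray-Z.
Suppose flask ∉ tray-Z: no assignment then satisfies all the clues, so flask ∈ tray-Z.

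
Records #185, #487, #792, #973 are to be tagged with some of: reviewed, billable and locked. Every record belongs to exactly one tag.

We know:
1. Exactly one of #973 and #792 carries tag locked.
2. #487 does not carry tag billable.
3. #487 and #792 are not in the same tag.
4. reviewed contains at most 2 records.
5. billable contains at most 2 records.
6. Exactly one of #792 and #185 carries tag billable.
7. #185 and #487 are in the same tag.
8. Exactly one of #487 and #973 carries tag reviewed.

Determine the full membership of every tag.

reviewed = {#185, #487}; billable = {#792}; locked = {#973}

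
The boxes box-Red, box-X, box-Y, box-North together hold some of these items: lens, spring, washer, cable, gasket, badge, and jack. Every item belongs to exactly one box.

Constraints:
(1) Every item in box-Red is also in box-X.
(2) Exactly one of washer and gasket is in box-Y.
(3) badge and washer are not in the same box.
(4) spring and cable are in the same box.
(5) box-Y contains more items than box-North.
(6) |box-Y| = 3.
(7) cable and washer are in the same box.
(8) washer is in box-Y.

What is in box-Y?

box-Y = {cable, spring, washer}

From (8): washer ∈ box-Y.
(2) (exactly one): gasket ∉ box-Y.
(3): badge ∉ box-Y.
(7): cable matches washer: cable ∉ box-Red.
(7): cable matches washer: cable ∉ box-X.
(7): cable matches washer: cable ∈ box-Y.
(4): spring matches cable: spring ∉ box-Red.
(4): spring matches cable: spring ∉ box-X.
(4): spring matches cable: spring ∈ box-Y.
(6): box-Y already has 3, so the rest are out.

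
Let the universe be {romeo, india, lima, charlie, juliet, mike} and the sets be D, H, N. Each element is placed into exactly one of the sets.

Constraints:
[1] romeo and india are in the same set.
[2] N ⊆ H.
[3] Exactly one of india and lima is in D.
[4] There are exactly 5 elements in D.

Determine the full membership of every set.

D = {charlie, india, juliet, mike, romeo}; H = {lima}; N = {}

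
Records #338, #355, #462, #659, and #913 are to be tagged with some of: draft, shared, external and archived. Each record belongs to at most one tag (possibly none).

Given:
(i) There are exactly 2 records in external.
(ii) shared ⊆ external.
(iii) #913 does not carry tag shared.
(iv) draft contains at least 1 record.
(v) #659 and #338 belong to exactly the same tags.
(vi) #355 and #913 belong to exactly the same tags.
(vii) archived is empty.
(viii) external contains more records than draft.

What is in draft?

draft = {#462}

From (iii): #913 ∉ shared.
(vi): #355 matches #913: #355 ∉ shared.
(vii): archived already has 0, so the rest are out.
Suppose #338 ∈ draft: no assignment then satisfies all the clues, so #338 ∉ draft.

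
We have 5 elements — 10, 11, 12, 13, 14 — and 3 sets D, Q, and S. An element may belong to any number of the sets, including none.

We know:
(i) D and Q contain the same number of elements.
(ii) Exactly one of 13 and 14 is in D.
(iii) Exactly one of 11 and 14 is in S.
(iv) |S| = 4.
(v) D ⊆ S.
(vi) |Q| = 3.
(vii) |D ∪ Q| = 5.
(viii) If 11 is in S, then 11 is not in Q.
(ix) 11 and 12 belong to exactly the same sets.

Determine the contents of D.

D = {11, 12, 13}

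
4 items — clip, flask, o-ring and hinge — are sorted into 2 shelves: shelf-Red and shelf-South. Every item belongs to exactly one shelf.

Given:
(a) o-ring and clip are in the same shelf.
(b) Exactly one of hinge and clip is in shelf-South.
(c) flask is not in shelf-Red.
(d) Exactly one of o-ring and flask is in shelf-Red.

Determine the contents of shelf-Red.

shelf-Red = {clip, o-ring}

From (c): flask ∉ shelf-Red.
(d) (exactly one): o-ring ∈ shelf-Red.
Only one shelf left: flask ∈ shelf-South.
(a): clip matches o-ring: clip ∈ shelf-Red.
(b) (exactly one): hinge ∈ shelf-South.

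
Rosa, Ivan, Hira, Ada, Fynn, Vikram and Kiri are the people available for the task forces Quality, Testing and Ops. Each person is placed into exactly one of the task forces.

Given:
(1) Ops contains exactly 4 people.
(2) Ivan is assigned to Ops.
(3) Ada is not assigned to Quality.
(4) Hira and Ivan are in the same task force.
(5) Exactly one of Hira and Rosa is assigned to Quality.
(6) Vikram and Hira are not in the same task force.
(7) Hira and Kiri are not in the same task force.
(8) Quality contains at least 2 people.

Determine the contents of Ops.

Ops = {Ada, Fynn, Hira, Ivan}

From (2): Ivan ∈ Ops.
From (3): Ada ∉ Quality.
(4): Hira matches Ivan: Hira ∉ Quality.
(4): Hira matches Ivan: Hira ∉ Testing.
(4): Hira matches Ivan: Hira ∈ Ops.
(5) (exactly one): Rosa ∈ Quality.
(6): Vikram ∉ Ops.
(7): Kiri ∉ Ops.
(1): only 4 candidates remain for Ops, so all are in.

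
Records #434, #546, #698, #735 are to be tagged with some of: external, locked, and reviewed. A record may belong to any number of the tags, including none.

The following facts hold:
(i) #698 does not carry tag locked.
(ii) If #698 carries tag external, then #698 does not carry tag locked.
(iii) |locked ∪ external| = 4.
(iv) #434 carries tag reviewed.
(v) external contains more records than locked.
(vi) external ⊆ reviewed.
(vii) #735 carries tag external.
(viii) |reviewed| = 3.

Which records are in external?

external = {#434, #698, #735}

From (i): #698 ∉ locked.
From (iv): #434 ∈ reviewed.
From (vii): #735 ∈ external.
(vi) with #735 ∈ external: #735 ∈ reviewed.
Suppose #434 ∉ external: no assignment then satisfies all the clues, so #434 ∈ external.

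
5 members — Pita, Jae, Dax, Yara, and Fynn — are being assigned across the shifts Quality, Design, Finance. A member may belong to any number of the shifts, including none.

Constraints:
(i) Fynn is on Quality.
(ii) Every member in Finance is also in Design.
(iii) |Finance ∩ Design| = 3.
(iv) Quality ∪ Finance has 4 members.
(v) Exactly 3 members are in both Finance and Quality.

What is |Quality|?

4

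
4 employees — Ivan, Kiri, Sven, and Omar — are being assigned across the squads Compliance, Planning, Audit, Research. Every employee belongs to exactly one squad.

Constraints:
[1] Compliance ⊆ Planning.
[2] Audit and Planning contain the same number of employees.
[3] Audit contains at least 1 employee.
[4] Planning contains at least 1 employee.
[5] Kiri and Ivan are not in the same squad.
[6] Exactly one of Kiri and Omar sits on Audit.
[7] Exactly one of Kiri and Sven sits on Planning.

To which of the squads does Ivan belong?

Ivan: Research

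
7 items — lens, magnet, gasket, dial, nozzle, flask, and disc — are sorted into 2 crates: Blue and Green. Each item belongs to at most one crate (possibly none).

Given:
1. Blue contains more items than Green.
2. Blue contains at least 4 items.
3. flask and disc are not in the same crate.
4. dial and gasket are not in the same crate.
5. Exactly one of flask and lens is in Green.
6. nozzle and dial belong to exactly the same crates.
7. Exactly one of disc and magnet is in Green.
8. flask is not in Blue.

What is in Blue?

Blue = {dial, disc, lens, nozzle}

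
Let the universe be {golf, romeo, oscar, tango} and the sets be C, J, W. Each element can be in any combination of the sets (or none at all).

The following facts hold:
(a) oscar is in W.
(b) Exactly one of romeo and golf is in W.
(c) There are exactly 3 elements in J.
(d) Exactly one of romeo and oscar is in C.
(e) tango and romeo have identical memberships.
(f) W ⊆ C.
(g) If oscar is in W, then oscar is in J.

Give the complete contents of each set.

C = {golf, oscar}; J = {oscar, romeo, tango}; W = {golf, oscar}

From (a): oscar ∈ W.
(f) with oscar ∈ W: oscar ∈ C.
(g): oscar ∈ J.
(d) (exactly one): romeo ∉ C.
(e): tango matches romeo: tango ∉ C.
(f) contrapositive: romeo ∉ W.
(f) contrapositive: tango ∉ W.
(b) (exactly one): golf ∈ W.
(f) with golf ∈ W: golf ∈ C.
Suppose golf ∈ J: no assignment then satisfies all the clues, so golf ∉ J.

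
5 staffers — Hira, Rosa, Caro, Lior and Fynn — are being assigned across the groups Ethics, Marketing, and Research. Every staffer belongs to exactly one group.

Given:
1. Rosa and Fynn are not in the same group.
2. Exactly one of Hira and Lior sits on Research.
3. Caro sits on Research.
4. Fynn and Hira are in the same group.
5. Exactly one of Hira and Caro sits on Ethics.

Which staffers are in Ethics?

From (3): Caro ∈ Research.
(5) (exactly one): Hira ∈ Ethics.
(2) (exactly one): Lior ∈ Research.
(4): Fynn matches Hira: Fynn ∈ Ethics.
(1): Rosa ∉ Ethics.

Ethics = {Fynn, Hira}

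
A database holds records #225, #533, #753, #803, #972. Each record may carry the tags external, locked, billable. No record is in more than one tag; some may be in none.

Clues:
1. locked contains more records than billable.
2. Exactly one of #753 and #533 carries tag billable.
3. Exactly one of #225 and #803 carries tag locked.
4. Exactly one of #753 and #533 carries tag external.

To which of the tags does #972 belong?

#972: locked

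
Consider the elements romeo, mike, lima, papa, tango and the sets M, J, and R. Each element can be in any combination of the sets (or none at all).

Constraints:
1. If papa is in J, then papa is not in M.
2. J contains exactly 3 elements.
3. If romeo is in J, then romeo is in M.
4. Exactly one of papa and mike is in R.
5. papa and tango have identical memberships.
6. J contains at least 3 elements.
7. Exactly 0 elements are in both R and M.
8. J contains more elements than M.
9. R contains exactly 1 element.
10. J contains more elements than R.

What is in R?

R = {mike}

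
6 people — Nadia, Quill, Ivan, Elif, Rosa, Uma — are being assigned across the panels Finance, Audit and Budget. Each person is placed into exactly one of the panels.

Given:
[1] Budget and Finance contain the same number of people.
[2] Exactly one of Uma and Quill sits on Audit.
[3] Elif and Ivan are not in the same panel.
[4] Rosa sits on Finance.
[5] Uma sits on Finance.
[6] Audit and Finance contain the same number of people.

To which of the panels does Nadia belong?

Nadia: Budget

From (4): Rosa ∈ Finance.
From (5): Uma ∈ Finance.
(2) (exactly one): Quill ∈ Audit.
Suppose Nadia ∈ Finance: no assignment then satisfies all the clues, so Nadia ∉ Finance.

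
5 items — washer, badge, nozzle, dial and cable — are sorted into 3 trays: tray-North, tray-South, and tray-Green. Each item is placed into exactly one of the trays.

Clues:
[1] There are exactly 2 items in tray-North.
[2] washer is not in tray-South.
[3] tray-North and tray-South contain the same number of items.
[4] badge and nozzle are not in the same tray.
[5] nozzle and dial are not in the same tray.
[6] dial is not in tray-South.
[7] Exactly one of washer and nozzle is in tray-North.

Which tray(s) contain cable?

cable: tray-South

From (2): washer ∉ tray-South.
From (6): dial ∉ tray-South.
Suppose cable ∈ tray-North: no assignment then satisfies all the clues, so cable ∉ tray-North.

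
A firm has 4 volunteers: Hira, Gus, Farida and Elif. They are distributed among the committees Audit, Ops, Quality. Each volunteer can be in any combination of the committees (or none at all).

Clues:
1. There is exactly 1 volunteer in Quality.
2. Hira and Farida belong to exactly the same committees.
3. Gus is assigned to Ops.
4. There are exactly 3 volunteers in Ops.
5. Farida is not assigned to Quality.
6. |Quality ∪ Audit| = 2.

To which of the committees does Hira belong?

Hira: Ops

From (3): Gus ∈ Ops.
From (5): Farida ∉ Quality.
(2): Hira matches Farida: Hira ∉ Quality.
Suppose Hira ∈ Audit: no assignment then satisfies all the clues, so Hira ∉ Audit.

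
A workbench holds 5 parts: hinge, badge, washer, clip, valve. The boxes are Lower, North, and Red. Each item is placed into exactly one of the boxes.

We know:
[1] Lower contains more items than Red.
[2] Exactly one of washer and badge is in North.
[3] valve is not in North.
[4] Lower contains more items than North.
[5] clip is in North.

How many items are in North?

2

From (3): valve ∉ North.
From (5): clip ∈ North.
Suppose hinge ∉ Lower: no assignment then satisfies all the clues, so hinge ∈ Lower.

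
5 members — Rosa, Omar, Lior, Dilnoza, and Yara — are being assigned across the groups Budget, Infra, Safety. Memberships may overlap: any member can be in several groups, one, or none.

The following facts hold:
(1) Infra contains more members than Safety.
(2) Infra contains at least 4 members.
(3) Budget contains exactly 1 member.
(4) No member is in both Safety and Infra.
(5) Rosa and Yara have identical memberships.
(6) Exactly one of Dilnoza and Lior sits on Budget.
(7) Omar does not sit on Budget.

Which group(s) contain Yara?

From (7): Omar ∉ Budget.
Suppose Yara ∈ Budget: no assignment then satisfies all the clues, so Yara ∉ Budget.

Yara: Infra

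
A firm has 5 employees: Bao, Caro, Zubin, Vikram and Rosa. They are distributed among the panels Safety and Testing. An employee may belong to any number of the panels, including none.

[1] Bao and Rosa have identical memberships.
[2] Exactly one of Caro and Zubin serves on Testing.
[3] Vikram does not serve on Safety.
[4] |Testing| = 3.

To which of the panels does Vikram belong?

From (3): Vikram ∉ Safety.
Suppose Vikram ∈ Testing: no assignment then satisfies all the clues, so Vikram ∉ Testing.

Vikram: none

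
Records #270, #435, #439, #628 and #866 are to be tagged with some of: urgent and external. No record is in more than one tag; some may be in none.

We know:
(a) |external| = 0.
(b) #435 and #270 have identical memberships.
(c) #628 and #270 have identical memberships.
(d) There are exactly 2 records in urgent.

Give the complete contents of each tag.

urgent = {#439, #866}; external = {}

(a): external already has 0, so the rest are out.
Suppose #270 ∈ urgent: no assignment then satisfies all the clues, so #270 ∉ urgent.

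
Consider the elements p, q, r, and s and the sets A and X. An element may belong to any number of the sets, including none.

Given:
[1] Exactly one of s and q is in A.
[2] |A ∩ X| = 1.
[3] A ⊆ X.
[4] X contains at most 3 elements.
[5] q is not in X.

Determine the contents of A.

A = {s}

From (5): q ∉ X.
(3) contrapositive: q ∉ A.
(1) (exactly one): s ∈ A.
(3) with s ∈ A: s ∈ X.
Suppose p ∈ A: no assignment then satisfies all the clues, so p ∉ A.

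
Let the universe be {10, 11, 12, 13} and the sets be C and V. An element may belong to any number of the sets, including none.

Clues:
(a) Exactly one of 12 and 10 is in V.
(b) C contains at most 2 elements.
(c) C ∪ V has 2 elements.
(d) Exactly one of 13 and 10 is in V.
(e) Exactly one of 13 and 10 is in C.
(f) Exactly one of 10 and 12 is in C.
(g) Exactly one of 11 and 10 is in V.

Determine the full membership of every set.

C = {10, 11}; V = {10}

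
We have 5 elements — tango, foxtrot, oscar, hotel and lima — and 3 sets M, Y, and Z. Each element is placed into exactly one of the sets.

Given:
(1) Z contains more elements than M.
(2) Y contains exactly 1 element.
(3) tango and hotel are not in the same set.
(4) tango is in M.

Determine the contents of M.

M = {tango}

From (4): tango ∈ M.
(3): hotel ∉ M.
Suppose foxtrot ∈ M: no assignment then satisfies all the clues, so foxtrot ∉ M.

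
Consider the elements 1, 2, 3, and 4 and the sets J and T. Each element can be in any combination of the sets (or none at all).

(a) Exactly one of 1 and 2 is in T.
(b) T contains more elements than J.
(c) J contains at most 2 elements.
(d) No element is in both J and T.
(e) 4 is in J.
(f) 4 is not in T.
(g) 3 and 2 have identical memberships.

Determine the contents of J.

J = {4}

From (e): 4 ∈ J.
From (f): 4 ∉ T.
Suppose 1 ∈ J: no assignment then satisfies all the clues, so 1 ∉ J.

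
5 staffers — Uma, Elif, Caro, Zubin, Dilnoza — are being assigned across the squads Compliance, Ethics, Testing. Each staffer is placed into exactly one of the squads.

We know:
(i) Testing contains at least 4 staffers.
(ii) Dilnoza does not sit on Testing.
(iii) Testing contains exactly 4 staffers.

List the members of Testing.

Testing = {Caro, Elif, Uma, Zubin}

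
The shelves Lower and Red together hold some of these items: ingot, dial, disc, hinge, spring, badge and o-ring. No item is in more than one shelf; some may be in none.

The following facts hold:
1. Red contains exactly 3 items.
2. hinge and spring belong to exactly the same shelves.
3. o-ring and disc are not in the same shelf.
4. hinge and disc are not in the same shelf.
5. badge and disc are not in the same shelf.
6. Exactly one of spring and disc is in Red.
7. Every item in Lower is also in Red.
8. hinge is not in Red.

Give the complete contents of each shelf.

Lower = {}; Red = {dial, disc, ingot}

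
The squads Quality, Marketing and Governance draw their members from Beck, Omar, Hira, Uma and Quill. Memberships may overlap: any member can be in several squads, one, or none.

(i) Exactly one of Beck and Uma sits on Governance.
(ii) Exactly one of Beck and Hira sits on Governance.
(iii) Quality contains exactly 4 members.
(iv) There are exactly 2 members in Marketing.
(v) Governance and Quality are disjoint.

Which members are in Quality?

Quality = {Hira, Omar, Quill, Uma}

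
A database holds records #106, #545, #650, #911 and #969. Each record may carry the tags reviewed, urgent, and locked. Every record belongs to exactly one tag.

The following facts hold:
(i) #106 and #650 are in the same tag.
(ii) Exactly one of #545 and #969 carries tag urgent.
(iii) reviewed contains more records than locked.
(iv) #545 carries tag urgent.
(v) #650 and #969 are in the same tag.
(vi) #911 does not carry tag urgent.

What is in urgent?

urgent = {#545}

From (iv): #545 ∈ urgent.
From (vi): #911 ∉ urgent.
(ii) (exactly one): #969 ∉ urgent.
(v): #650 matches #969: #650 ∉ urgent.
(i): #106 matches #650: #106 ∉ urgent.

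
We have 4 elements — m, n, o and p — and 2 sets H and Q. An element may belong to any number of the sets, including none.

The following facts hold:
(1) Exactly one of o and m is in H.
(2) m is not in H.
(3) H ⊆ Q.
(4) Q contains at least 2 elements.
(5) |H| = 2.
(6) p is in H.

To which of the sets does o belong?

o: H, Q

From (2): m ∉ H.
From (6): p ∈ H.
(1) (exactly one): o ∈ H.
(3) with o ∈ H: o ∈ Q.
(3) with p ∈ H: p ∈ Q.
(5): H already has 2, so the rest are out.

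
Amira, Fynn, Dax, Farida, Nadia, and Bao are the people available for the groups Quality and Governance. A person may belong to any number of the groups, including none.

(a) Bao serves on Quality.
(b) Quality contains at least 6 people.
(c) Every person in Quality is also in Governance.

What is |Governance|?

6

From (a): Bao ∈ Quality.
(b): only 6 candidates remain for Quality, so all are in.
(c) with Amira ∈ Quality: Amira ∈ Governance.
(c) with Fynn ∈ Quality: Fynn ∈ Governance.
(c) with Dax ∈ Quality: Dax ∈ Governance.
(c) with Farida ∈ Quality: Farida ∈ Governance.
(c) with Nadia ∈ Quality: Nadia ∈ Governance.
(c) with Bao ∈ Quality: Bao ∈ Governance.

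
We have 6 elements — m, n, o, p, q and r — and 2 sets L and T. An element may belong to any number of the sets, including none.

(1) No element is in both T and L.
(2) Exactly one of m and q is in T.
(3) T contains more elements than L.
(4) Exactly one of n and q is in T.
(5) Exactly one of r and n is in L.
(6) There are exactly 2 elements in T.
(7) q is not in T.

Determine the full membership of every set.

L = {r}; T = {m, n}

From (7): q ∉ T.
(2) (exactly one): m ∈ T.
(4) (exactly one): n ∈ T.
(6): T already has 2, so the rest are out.
(1) (disjoint): m ∉ L.
(1) (disjoint): n ∉ L.
(5) (exactly one): r ∈ L.
Suppose o ∈ L: no assignment then satisfies all the clues, so o ∉ L.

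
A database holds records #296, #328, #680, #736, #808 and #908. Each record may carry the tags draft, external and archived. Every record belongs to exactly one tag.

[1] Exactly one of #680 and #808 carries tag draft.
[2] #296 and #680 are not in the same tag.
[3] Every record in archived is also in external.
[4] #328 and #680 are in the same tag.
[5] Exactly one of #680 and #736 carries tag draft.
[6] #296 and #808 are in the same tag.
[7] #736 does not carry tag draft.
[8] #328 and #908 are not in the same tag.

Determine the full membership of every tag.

draft = {#328, #680}; external = {#296, #736, #808, #908}; archived = {}

From (7): #736 ∉ draft.
(5) (exactly one): #680 ∈ draft.
(1) (exactly one): #808 ∉ draft.
(2): #296 ∉ draft.
(4): #328 matches #680: #328 ∈ draft.
(8): #908 ∉ draft.
Suppose #296 ∉ external: no assignment then satisfies all the clues, so #296 ∈ external.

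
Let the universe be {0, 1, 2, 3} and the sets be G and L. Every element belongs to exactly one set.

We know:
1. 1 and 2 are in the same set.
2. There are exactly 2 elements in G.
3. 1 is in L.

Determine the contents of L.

L = {1, 2}

From (3): 1 ∈ L.
(1): 2 matches 1: 2 ∉ G.
(1): 2 matches 1: 2 ∈ L.
(2): only 2 candidates remain for G, so all are in.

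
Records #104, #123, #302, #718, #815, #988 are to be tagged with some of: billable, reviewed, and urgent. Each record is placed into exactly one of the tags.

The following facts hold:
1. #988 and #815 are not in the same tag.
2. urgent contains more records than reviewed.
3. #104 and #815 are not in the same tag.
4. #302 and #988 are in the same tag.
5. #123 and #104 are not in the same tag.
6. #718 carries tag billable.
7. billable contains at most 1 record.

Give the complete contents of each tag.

billable = {#718}; reviewed = {#123, #815}; urgent = {#104, #302, #988}

From (6): #718 ∈ billable.
(7): billable already has 1, so the rest are out.
Suppose #104 ∈ reviewed: no assignment then satisfies all the clues, so #104 ∉ reviewed.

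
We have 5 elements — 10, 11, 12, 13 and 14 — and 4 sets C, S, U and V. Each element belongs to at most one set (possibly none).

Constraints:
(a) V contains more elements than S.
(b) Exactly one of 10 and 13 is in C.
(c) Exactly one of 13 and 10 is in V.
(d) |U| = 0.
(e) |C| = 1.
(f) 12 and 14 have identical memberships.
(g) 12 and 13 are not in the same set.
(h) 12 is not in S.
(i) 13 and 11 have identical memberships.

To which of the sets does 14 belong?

14: none

From (h): 12 ∉ S.
(d): U already has 0, so the rest are out.
(f): 14 matches 12: 14 ∉ S.
Suppose 14 ∈ C: no assignment then satisfies all the clues, so 14 ∉ C.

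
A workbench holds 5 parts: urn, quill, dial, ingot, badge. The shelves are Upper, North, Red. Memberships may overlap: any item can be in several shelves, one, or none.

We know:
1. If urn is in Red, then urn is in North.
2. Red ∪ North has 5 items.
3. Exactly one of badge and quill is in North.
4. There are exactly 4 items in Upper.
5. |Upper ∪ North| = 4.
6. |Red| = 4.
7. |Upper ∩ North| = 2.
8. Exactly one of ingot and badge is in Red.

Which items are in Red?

Red = {dial, ingot, quill, urn}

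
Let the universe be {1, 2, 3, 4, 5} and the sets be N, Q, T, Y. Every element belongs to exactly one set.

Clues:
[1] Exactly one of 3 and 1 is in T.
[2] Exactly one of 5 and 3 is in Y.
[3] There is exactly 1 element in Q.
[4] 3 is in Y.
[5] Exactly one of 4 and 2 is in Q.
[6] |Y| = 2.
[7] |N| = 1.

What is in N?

N = {5}

From (4): 3 ∈ Y.
(1) (exactly one): 1 ∈ T.
(2) (exactly one): 5 ∉ Y.
Suppose 2 ∈ N: no assignment then satisfies all the clues, so 2 ∉ N.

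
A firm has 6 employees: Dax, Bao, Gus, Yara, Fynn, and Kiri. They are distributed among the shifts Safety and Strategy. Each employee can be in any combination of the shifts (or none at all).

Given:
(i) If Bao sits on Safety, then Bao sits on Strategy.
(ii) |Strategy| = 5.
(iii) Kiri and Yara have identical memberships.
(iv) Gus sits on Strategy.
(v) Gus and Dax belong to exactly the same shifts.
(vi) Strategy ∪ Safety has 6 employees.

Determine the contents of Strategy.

Strategy = {Bao, Dax, Gus, Kiri, Yara}

From (iv): Gus ∈ Strategy.
(v): Dax matches Gus: Dax ∈ Strategy.
Suppose Bao ∉ Strategy: no assignment then satisfies all the clues, so Bao ∈ Strategy.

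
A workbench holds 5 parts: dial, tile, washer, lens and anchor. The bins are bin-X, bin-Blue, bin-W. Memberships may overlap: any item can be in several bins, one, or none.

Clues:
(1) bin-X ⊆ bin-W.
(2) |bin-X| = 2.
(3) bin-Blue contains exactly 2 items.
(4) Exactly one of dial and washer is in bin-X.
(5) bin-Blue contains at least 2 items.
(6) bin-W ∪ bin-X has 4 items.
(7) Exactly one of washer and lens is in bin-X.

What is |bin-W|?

4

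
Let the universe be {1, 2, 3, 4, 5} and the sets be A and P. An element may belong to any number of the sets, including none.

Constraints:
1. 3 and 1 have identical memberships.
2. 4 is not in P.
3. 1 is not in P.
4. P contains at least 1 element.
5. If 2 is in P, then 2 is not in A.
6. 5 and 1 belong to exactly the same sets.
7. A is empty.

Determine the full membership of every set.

A = {}; P = {2}

From (2): 4 ∉ P.
From (3): 1 ∉ P.
(1): 3 matches 1: 3 ∉ P.
(6): 5 matches 1: 5 ∉ P.
(7): A already has 0, so the rest are out.
(4): only 1 candidates remain for P, so all are in.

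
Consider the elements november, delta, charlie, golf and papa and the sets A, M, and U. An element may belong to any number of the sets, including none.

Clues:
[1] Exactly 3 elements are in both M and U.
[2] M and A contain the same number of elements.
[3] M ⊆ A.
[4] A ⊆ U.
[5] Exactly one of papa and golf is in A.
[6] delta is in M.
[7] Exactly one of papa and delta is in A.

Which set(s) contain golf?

golf: A, M, U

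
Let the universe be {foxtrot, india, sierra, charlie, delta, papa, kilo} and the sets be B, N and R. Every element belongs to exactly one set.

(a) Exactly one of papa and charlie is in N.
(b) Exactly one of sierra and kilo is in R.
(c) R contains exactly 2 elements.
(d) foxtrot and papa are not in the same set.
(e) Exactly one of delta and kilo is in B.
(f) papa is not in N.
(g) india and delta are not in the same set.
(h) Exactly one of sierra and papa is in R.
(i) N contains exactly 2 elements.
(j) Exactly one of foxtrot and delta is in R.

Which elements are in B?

B = {india, kilo, papa}

From (f): papa ∉ N.
(a) (exactly one): charlie ∈ N.
Suppose foxtrot ∈ B: no assignment then satisfies all the clues, so foxtrot ∉ B.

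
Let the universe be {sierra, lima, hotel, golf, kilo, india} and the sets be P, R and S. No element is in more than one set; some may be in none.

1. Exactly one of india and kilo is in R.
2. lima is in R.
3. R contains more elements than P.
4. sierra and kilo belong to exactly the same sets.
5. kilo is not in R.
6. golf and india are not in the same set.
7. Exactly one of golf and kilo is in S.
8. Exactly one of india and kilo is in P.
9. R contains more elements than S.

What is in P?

From (2): lima ∈ R.
From (5): kilo ∉ R.
(1) (exactly one): india ∈ R.
(4): sierra matches kilo: sierra ∉ R.
(6): golf ∉ R.
(8) (exactly one): kilo ∈ P.
(4): sierra matches kilo: sierra ∈ P.
(7) (exactly one): golf ∈ S.
Suppose hotel ∈ P: no assignment then satisfies all the clues, so hotel ∉ P.

P = {kilo, sierra}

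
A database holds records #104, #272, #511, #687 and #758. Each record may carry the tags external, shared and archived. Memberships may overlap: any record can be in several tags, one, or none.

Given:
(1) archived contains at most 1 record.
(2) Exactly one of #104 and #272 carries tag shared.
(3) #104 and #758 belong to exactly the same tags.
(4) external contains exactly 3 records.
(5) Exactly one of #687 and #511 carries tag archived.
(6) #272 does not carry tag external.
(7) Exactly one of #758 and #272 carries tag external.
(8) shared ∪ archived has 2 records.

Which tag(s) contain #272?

#272: shared

From (6): #272 ∉ external.
(7) (exactly one): #758 ∈ external.
(3): #104 matches #758: #104 ∈ external.
Suppose #272 ∉ shared: no assignment then satisfies all the clues, so #272 ∈ shared.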